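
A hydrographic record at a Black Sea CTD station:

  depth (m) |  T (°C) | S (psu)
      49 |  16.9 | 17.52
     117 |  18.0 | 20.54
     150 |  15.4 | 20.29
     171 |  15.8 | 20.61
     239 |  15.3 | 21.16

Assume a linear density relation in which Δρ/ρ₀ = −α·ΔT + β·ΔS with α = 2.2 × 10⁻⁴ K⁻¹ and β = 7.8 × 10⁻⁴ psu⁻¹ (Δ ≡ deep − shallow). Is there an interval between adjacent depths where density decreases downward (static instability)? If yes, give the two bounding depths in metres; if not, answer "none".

none

Evaluate Δρ/ρ₀ = −αΔT + βΔS across each adjacent pair:
  49–117 m: −αΔT+βΔS = −(2.2 × 10⁻⁴)(+1.1)+(7.8 × 10⁻⁴)(+3.02) = 2.1 × 10⁻³ → stable
  117–150 m: −αΔT+βΔS = −(2.2 × 10⁻⁴)(-2.6)+(7.8 × 10⁻⁴)(-0.25) = 3.8 × 10⁻⁴ → stable
  150–171 m: −αΔT+βΔS = −(2.2 × 10⁻⁴)(+0.4)+(7.8 × 10⁻⁴)(+0.32) = 1.6 × 10⁻⁴ → stable
  171–239 m: −αΔT+βΔS = −(2.2 × 10⁻⁴)(-0.5)+(7.8 × 10⁻⁴)(+0.55) = 5.4 × 10⁻⁴ → stable
Every interval has Δρ > 0: the column is stably stratified throughout.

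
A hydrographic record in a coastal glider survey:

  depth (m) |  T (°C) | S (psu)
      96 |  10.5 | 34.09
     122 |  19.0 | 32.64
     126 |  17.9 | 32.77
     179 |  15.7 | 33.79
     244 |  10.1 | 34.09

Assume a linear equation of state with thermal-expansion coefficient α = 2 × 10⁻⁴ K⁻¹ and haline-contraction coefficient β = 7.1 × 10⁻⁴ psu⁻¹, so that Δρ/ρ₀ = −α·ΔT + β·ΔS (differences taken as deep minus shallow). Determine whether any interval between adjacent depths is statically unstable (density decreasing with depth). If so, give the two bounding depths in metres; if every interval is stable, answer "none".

96–122 m

Evaluate Δρ/ρ₀ = −αΔT + βΔS across each adjacent pair:
  96–122 m: −αΔT+βΔS = −(2 × 10⁻⁴)(+8.5)+(7.1 × 10⁻⁴)(-1.45) = -2.7 × 10⁻³ → UNSTABLE
  122–126 m: −αΔT+βΔS = −(2 × 10⁻⁴)(-1.1)+(7.1 × 10⁻⁴)(+0.13) = 3.1 × 10⁻⁴ → stable
  126–179 m: −αΔT+βΔS = −(2 × 10⁻⁴)(-2.2)+(7.1 × 10⁻⁴)(+1.02) = 1.2 × 10⁻³ → stable
  179–244 m: −αΔT+βΔS = −(2 × 10⁻⁴)(-5.6)+(7.1 × 10⁻⁴)(+0.30) = 1.3 × 10⁻³ → stable
The 96–122 m interval has Δρ < 0: lighter water underlies denser water.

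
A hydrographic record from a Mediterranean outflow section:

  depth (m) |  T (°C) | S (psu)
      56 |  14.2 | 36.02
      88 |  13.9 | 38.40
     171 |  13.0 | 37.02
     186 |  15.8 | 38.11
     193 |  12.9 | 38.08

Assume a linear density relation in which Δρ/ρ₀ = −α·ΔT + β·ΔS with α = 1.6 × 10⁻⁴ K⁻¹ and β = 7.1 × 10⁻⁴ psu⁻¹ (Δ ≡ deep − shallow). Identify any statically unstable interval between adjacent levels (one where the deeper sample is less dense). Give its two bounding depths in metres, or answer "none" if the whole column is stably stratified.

Evaluate Δρ/ρ₀ = −αΔT + βΔS across each adjacent pair:
  56–88 m: −αΔT+βΔS = −(1.6 × 10⁻⁴)(-0.3)+(7.1 × 10⁻⁴)(+2.38) = 1.7 × 10⁻³ → stable
  88–171 m: −αΔT+βΔS = −(1.6 × 10⁻⁴)(-0.9)+(7.1 × 10⁻⁴)(-1.38) = -8.4 × 10⁻⁴ → UNSTABLE
  171–186 m: −αΔT+βΔS = −(1.6 × 10⁻⁴)(+2.8)+(7.1 × 10⁻⁴)(+1.09) = 3.3 × 10⁻⁴ → stable
  186–193 m: −αΔT+βΔS = −(1.6 × 10⁻⁴)(-2.9)+(7.1 × 10⁻⁴)(-0.03) = 4.4 × 10⁻⁴ → stable
The 88–171 m interval has Δρ < 0: lighter water underlies denser water.

88–171 m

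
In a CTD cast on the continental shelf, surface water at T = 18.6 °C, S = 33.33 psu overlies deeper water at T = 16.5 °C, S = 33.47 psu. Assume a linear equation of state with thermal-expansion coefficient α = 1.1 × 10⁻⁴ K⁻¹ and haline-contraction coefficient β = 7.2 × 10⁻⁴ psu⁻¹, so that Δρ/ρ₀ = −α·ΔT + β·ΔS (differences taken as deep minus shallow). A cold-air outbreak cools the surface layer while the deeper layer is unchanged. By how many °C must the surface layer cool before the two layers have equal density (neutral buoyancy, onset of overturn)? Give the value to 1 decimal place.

Neutral buoyancy requires Δρ = 0, i.e. −α(T_deep − T_surf′) + β(S_deep − S_surf) = 0.
T_surf′ = T_deep − (β/α)·ΔS = 16.5 − (7.2 × 10⁻⁴/1.1 × 10⁻⁴)·(+0.14) = 15.584 °C.
Cooling required: 18.6 − (15.584) = 3.016 °C.

3.0 °C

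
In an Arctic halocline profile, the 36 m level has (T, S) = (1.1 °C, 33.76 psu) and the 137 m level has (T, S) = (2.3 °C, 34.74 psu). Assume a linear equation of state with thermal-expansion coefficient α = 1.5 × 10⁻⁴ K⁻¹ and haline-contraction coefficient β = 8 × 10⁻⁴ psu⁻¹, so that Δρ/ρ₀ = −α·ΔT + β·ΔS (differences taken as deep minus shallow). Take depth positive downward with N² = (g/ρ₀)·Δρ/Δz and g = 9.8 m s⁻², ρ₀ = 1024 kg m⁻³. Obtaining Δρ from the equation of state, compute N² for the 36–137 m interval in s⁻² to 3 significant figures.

ΔT = +1.2 K, ΔS = +0.98 psu (deep − shallow).
Δρ/ρ₀ = −αΔT + βΔS = -1.80 × 10⁻⁴ + 7.84 × 10⁻⁴ = 6.04 × 10⁻⁴, so Δρ ≈ 0.6185 kg m⁻³.
N² = (g/ρ₀)·Δρ/Δz = g·(Δρ/ρ₀)/Δz = 9.8 × 6.04 × 10⁻⁴ / 101 = 5.8606 × 10⁻⁵ s⁻² ≈ 5.86 × 10⁻⁵ s⁻².

5.86 × 10⁻⁵ s⁻²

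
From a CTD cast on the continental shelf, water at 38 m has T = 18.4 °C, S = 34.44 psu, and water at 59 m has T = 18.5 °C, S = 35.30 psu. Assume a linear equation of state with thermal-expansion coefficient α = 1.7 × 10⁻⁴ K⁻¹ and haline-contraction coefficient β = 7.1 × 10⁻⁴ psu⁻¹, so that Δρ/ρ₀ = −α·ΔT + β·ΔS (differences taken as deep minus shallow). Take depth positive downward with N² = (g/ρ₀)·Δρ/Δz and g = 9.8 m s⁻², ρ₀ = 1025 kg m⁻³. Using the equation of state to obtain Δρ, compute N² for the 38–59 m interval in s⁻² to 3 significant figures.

ΔT = +0.1 K, ΔS = +0.86 psu (deep − shallow).
Δρ/ρ₀ = −αΔT + βΔS = -1.70 × 10⁻⁵ + 6.106 × 10⁻⁴ = 5.936 × 10⁻⁴, so Δρ ≈ 0.6084 kg m⁻³.
N² = (g/ρ₀)·Δρ/Δz = g·(Δρ/ρ₀)/Δz = 9.8 × 5.936 × 10⁻⁴ / 21 = 2.7701 × 10⁻⁴ s⁻² ≈ 2.77 × 10⁻⁴ s⁻².

2.77 × 10⁻⁴ s⁻²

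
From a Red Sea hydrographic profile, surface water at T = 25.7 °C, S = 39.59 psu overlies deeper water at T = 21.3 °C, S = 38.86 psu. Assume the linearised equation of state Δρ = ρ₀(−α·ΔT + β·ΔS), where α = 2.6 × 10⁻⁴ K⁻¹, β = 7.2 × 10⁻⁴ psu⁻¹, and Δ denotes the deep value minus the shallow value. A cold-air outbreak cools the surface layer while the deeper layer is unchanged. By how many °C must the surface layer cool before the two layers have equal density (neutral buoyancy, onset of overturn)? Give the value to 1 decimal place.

Neutral buoyancy requires Δρ = 0, i.e. −α(T_deep − T_surf′) + β(S_deep − S_surf) = 0.
T_surf′ = T_deep − (β/α)·ΔS = 21.3 − (7.2 × 10⁻⁴/2.6 × 10⁻⁴)·(-0.73) = 23.322 °C.
Cooling required: 25.7 − (23.322) = 2.378 °C.

2.4 °C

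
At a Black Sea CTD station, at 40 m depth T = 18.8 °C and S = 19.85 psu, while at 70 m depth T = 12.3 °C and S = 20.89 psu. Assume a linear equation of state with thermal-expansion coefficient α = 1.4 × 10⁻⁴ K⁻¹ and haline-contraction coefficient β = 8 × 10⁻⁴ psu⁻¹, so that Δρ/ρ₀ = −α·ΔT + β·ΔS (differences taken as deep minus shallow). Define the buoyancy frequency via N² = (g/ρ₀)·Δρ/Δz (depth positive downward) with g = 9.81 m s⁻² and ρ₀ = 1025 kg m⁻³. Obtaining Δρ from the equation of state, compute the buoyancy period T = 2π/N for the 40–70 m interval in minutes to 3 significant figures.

4.39 min

ΔT = -6.5 K, ΔS = +1.04 psu (deep − shallow).
Δρ/ρ₀ = −αΔT + βΔS = 9.10 × 10⁻⁴ + 8.32 × 10⁻⁴ = 1.742 × 10⁻³, so Δρ ≈ 1.786 kg m⁻³.
N² = (g/ρ₀)·Δρ/Δz = g·(Δρ/ρ₀)/Δz = 9.81 × 1.742 × 10⁻³ / 30 = 5.6963 × 10⁻⁴ s⁻².
N = √(5.6963 × 10⁻⁴) = 0.023867 rad s⁻¹ → T = 2π/N = 263.26 s = 4.3877 min ≈ 4.39 min.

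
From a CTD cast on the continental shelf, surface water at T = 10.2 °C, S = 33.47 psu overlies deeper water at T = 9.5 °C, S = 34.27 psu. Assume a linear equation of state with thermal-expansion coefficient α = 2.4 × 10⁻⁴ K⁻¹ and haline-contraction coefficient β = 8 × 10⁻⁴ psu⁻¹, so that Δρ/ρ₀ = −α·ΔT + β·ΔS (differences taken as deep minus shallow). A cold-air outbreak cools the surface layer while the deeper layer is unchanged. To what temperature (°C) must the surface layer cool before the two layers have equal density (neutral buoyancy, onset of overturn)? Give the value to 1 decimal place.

6.8 °C

Neutral buoyancy requires Δρ = 0, i.e. −α(T_deep − T_surf′) + β(S_deep − S_surf) = 0.
T_surf′ = T_deep − (β/α)·ΔS = 9.5 − (8 × 10⁻⁴/2.4 × 10⁻⁴)·(+0.80) = 6.833 °C.
Cooling required: 10.2 − (6.833) = 3.367 °C.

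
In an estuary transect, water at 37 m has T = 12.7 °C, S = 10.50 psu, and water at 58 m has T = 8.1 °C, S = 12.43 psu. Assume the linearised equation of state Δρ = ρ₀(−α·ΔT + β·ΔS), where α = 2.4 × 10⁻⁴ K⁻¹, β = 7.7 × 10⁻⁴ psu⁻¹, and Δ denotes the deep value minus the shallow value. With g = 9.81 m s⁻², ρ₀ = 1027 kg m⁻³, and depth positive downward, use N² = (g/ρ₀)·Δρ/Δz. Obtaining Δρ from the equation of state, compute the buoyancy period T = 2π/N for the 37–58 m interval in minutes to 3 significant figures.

3.01 min

ΔT = -4.6 K, ΔS = +1.93 psu (deep − shallow).
Δρ/ρ₀ = −αΔT + βΔS = 1.104 × 10⁻³ + 1.4861 × 10⁻³ = 2.5901 × 10⁻³, so Δρ ≈ 2.660 kg m⁻³.
N² = (g/ρ₀)·Δρ/Δz = g·(Δρ/ρ₀)/Δz = 9.81 × 2.5901 × 10⁻³ / 21 = 1.2099 × 10⁻³ s⁻².
N = √(1.2099 × 10⁻³) = 0.034784 rad s⁻¹ → T = 2π/N = 180.63 s = 3.0105 min ≈ 3.01 min.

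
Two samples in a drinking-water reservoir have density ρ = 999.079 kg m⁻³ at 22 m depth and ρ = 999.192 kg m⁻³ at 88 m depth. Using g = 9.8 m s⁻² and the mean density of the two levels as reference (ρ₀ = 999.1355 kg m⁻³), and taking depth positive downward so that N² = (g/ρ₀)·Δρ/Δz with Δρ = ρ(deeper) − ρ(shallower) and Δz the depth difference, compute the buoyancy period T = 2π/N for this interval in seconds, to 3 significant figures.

Δρ = 999.192 − 999.079 = 0.113 kg m⁻³ over Δz = 88 − 22 = 66 m.
N² = (9.8/999.1355) × (0.113/66) = 1.6793 × 10⁻⁵ s⁻².
N = √(1.6793 × 10⁻⁵) = 4.0979 × 10⁻³ rad s⁻¹, so T = 2π/N = 1.5333 × 10³ s ≈ 1.53 × 10³ s.

1.53 × 10³ s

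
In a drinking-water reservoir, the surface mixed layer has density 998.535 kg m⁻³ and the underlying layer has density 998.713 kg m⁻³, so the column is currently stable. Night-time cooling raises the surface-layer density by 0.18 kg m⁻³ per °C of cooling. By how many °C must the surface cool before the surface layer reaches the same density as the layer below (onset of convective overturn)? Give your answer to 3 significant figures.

0.989 °C

Density deficit of the surface layer: 998.713 − 998.535 = 0.178 kg m⁻³.
Required change = 0.178 / 0.18 = 0.989 °C.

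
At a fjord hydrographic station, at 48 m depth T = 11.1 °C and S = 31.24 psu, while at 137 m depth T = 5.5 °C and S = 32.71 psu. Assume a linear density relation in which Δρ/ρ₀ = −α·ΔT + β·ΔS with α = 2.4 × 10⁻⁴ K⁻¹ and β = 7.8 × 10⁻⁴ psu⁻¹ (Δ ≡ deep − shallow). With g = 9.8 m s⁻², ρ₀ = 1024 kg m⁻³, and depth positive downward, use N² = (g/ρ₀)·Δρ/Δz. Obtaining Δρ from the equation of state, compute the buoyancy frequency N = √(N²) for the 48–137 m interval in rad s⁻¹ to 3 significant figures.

0.0166 rad s⁻¹

ΔT = -5.6 K, ΔS = +1.47 psu (deep − shallow).
Δρ/ρ₀ = −αΔT + βΔS = 1.344 × 10⁻³ + 1.1466 × 10⁻³ = 2.4906 × 10⁻³, so Δρ ≈ 2.550 kg m⁻³.
N² = (g/ρ₀)·Δρ/Δz = g·(Δρ/ρ₀)/Δz = 9.8 × 2.4906 × 10⁻³ / 89 = 2.7425 × 10⁻⁴ s⁻².
N = √(2.7425 × 10⁻⁴) = 0.016560 rad s⁻¹ ≈ 0.0166 rad s⁻¹.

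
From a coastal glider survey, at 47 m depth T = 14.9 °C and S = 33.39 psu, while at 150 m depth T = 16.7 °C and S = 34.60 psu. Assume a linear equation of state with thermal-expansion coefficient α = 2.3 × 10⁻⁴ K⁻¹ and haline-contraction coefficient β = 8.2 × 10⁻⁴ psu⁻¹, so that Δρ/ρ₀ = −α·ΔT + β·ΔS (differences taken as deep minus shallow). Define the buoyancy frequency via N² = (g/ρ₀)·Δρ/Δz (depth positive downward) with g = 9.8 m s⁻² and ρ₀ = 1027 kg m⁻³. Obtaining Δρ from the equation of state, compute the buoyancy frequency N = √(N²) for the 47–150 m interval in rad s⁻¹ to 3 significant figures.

7.42 × 10⁻³ rad s⁻¹

ΔT = +1.8 K, ΔS = +1.21 psu (deep − shallow).
Δρ/ρ₀ = −αΔT + βΔS = -4.14 × 10⁻⁴ + 9.922 × 10⁻⁴ = 5.782 × 10⁻⁴, so Δρ ≈ 0.5938 kg m⁻³.
N² = (g/ρ₀)·Δρ/Δz = g·(Δρ/ρ₀)/Δz = 9.8 × 5.782 × 10⁻⁴ / 103 = 5.5013 × 10⁻⁵ s⁻².
N = √(5.5013 × 10⁻⁵) = 7.4171 × 10⁻³ rad s⁻¹ ≈ 7.42 × 10⁻³ rad s⁻¹.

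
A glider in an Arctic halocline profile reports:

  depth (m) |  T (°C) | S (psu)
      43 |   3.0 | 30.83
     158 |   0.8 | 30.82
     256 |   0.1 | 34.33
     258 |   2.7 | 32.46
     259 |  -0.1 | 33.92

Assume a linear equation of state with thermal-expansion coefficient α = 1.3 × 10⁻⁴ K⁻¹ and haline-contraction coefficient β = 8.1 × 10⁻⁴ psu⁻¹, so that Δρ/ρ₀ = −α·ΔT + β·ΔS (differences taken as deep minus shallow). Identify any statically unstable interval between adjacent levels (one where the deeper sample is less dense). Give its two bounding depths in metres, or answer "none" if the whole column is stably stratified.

256–258 m

Evaluate Δρ/ρ₀ = −αΔT + βΔS across each adjacent pair:
  43–158 m: −αΔT+βΔS = −(1.3 × 10⁻⁴)(-2.2)+(8.1 × 10⁻⁴)(-0.01) = 2.8 × 10⁻⁴ → stable
  158–256 m: −αΔT+βΔS = −(1.3 × 10⁻⁴)(-0.7)+(8.1 × 10⁻⁴)(+3.51) = 2.9 × 10⁻³ → stable
  256–258 m: −αΔT+βΔS = −(1.3 × 10⁻⁴)(+2.6)+(8.1 × 10⁻⁴)(-1.87) = -1.9 × 10⁻³ → UNSTABLE
  258–259 m: −αΔT+βΔS = −(1.3 × 10⁻⁴)(-2.8)+(8.1 × 10⁻⁴)(+1.46) = 1.5 × 10⁻³ → stable
The 256–258 m interval has Δρ < 0: lighter water underlies denser water.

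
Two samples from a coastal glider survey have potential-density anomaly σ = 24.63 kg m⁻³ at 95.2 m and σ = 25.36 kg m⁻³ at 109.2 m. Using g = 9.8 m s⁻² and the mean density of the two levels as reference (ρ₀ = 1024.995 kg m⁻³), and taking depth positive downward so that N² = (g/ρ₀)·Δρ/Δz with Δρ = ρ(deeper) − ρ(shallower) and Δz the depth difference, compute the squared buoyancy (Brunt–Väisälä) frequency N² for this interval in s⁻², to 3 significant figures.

Δρ = 1025.36 − 1024.63 = 0.73 kg m⁻³ over Δz = 109.2 − 95.2 = 14 m.
N² = (9.8/1024.995) × (0.73/14) = 4.9854 × 10⁻⁴ s⁻² ≈ 4.99 × 10⁻⁴ s⁻².
N² > 0, so the interval is statically stable.

4.99 × 10⁻⁴ s⁻²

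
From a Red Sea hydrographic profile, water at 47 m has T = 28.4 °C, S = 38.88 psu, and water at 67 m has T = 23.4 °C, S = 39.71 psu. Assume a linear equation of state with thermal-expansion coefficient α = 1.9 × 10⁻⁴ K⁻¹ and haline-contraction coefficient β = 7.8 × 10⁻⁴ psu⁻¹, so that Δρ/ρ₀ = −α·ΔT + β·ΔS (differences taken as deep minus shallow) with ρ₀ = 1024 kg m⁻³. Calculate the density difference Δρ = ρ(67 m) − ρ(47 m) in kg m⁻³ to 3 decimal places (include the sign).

+1.636 kg m⁻³

ΔT = -5.0 K, ΔS = +0.83 psu (deep − shallow).
Δρ/ρ₀ = −(1.9 × 10⁻⁴)(-5.0) + (7.8 × 10⁻⁴)(+0.83) = 1.5974 × 10⁻³.
Δρ = 1024 × (1.5974 × 10⁻³) = +1.636 kg m⁻³.
Positive Δρ: denser below, stable.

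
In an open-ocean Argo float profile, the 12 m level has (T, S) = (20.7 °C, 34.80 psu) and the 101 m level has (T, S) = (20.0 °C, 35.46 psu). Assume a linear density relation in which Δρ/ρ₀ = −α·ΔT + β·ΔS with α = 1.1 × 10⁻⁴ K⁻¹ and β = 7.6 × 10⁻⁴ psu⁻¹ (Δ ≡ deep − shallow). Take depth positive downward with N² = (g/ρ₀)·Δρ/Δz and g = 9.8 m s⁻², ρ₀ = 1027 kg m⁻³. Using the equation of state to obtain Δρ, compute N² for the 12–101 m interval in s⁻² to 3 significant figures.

ΔT = -0.7 K, ΔS = +0.66 psu (deep − shallow).
Δρ/ρ₀ = −αΔT + βΔS = 7.70 × 10⁻⁵ + 5.016 × 10⁻⁴ = 5.786 × 10⁻⁴, so Δρ ≈ 0.5942 kg m⁻³.
N² = (g/ρ₀)·Δρ/Δz = g·(Δρ/ρ₀)/Δz = 9.8 × 5.786 × 10⁻⁴ / 89 = 6.3711 × 10⁻⁵ s⁻² ≈ 6.37 × 10⁻⁵ s⁻².

6.37 × 10⁻⁵ s⁻²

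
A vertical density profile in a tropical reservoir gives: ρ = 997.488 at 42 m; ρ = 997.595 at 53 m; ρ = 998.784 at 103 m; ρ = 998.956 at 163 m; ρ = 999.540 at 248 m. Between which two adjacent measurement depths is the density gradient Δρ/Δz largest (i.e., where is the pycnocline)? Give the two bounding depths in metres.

53–103 m

Compute the density gradient over each adjacent pair:
  42–53 m: Δρ/Δz = 0.107/11 = 9.7 × 10⁻³ kg m⁻⁴
  53–103 m: Δρ/Δz = 1.189/50 = 0.024 kg m⁻⁴
  103–163 m: Δρ/Δz = 0.172/60 = 2.9 × 10⁻³ kg m⁻⁴
  163–248 m: Δρ/Δz = 0.584/85 = 6.9 × 10⁻³ kg m⁻⁴
The largest gradient is in the 53–103 m interval — the pycnocline.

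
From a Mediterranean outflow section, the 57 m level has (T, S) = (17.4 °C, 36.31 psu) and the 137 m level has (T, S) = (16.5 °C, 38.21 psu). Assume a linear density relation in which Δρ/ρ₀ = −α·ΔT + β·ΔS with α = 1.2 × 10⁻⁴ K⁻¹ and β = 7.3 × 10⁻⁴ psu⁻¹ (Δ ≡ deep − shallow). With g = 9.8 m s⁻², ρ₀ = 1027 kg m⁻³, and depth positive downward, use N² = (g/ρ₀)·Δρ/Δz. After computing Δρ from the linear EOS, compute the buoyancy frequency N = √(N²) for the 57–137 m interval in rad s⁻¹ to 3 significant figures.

ΔT = -0.9 K, ΔS = +1.90 psu (deep − shallow).
Δρ/ρ₀ = −αΔT + βΔS = 1.08 × 10⁻⁴ + 1.387 × 10⁻³ = 1.495 × 10⁻³, so Δρ ≈ 1.535 kg m⁻³.
N² = (g/ρ₀)·Δρ/Δz = g·(Δρ/ρ₀)/Δz = 9.8 × 1.495 × 10⁻³ / 80 = 1.8314 × 10⁻⁴ s⁻².
N = √(1.8314 × 10⁻⁴) = 0.013533 rad s⁻¹ ≈ 0.0135 rad s⁻¹.

0.0135 rad s⁻¹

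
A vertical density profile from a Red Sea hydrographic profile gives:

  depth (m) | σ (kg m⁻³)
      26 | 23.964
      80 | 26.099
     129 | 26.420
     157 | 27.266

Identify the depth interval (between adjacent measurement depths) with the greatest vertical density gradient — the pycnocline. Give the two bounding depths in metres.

Compute the density gradient over each adjacent pair:
  26–80 m: Δρ/Δz = 2.135/54 = 0.040 kg m⁻⁴
  80–129 m: Δρ/Δz = 0.321/49 = 6.6 × 10⁻³ kg m⁻⁴
  129–157 m: Δρ/Δz = 0.846/28 = 0.030 kg m⁻⁴
The largest gradient is in the 26–80 m interval — the pycnocline.

26–80 m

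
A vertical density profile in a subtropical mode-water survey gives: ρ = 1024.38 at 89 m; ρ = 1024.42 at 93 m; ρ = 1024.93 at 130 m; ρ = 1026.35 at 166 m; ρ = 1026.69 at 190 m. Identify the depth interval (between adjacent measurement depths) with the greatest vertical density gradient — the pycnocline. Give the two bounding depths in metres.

130–166 m

Compute the density gradient over each adjacent pair:
  89–93 m: Δρ/Δz = 0.04/4 = 0.010 kg m⁻⁴
  93–130 m: Δρ/Δz = 0.51/37 = 0.014 kg m⁻⁴
  130–166 m: Δρ/Δz = 1.42/36 = 0.039 kg m⁻⁴
  166–190 m: Δρ/Δz = 0.34/24 = 0.014 kg m⁻⁴
The largest gradient is in the 130–166 m interval — the pycnocline.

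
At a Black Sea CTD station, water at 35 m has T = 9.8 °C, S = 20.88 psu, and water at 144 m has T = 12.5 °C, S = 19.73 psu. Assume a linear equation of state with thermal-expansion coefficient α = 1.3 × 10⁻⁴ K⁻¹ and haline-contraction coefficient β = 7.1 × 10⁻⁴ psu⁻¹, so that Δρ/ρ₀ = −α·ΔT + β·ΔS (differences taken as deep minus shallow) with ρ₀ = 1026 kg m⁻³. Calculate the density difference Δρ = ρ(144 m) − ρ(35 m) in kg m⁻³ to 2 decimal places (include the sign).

ΔT = +2.7 K, ΔS = -1.15 psu (deep − shallow).
Δρ/ρ₀ = −(1.3 × 10⁻⁴)(+2.7) + (7.1 × 10⁻⁴)(-1.15) = -1.1675 × 10⁻³.
Δρ = 1026 × (-1.1675 × 10⁻³) = -1.20 kg m⁻³.
Negative Δρ: lighter below, statically unstable.

-1.20 kg m⁻³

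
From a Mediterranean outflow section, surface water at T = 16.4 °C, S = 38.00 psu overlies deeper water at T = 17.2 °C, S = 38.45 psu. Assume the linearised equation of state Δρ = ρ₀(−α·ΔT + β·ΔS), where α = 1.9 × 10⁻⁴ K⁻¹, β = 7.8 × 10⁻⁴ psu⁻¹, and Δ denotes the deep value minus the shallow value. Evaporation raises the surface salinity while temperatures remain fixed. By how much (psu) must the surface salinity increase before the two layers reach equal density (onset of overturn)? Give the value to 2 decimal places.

Neutral buoyancy requires −α(T_deep − T_surf) + β(S_deep − S_surf′) = 0.
S_surf′ = S_deep − (α/β)·ΔT = 38.45 − (1.9 × 10⁻⁴/7.8 × 10⁻⁴)·(+0.8) = 38.2551 psu.
Increase required: 38.2551 − 38.00 = 0.2551 psu.

0.26 psu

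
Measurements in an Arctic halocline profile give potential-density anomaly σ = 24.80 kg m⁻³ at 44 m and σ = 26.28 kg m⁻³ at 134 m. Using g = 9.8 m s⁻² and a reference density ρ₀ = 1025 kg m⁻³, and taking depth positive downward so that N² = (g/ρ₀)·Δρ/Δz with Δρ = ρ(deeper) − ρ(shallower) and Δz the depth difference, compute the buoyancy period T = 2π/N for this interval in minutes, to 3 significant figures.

8.35 min

Δρ = 1026.28 − 1024.80 = 1.48 kg m⁻³ over Δz = 134 − 44 = 90 m.
N² = (9.8/1025) × (1.48/90) = 1.5722 × 10⁻⁴ s⁻².
N = √(1.5722 × 10⁻⁴) = 0.012539 rad s⁻¹, so T = 2π/N = 501.09 s = 8.3515 min ≈ 8.35 min.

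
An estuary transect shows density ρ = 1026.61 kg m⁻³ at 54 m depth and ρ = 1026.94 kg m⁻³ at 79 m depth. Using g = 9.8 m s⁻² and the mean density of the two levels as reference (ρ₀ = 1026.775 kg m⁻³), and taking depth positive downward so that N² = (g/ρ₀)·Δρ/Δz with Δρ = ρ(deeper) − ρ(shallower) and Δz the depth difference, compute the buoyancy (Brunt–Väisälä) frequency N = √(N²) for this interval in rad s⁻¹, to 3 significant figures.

Δρ = 1026.94 − 1026.61 = 0.33 kg m⁻³ over Δz = 79 − 54 = 25 m.
N² = (9.8/1026.775) × (0.33/25) = 1.2599 × 10⁻⁴ s⁻².
N = √(1.2599 × 10⁻⁴) = 0.011225 rad s⁻¹ ≈ 0.0112 rad s⁻¹.
Since Δρ > 0 the layer is stably stratified.

0.0112 rad s⁻¹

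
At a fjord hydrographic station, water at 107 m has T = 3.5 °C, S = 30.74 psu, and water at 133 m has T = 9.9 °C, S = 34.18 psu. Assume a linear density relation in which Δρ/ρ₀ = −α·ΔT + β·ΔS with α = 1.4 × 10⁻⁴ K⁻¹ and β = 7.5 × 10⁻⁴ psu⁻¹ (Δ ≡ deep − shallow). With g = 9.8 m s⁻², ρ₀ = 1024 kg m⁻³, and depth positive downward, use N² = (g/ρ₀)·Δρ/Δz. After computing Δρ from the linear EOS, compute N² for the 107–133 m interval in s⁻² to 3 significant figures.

6.35 × 10⁻⁴ s⁻²

ΔT = +6.4 K, ΔS = +3.44 psu (deep − shallow).
Δρ/ρ₀ = −αΔT + βΔS = -8.96 × 10⁻⁴ + 2.58 × 10⁻³ = 1.684 × 10⁻³, so Δρ ≈ 1.724 kg m⁻³.
N² = (g/ρ₀)·Δρ/Δz = g·(Δρ/ρ₀)/Δz = 9.8 × 1.684 × 10⁻³ / 26 = 6.3474 × 10⁻⁴ s⁻² ≈ 6.35 × 10⁻⁴ s⁻².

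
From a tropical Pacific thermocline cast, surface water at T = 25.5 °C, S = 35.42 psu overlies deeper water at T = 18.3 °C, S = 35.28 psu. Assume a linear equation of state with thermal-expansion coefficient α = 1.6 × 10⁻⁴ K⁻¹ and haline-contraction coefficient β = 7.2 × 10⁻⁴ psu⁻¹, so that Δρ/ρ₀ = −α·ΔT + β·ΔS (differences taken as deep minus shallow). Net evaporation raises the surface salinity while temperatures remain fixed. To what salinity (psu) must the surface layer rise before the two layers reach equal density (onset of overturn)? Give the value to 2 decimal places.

36.88 psu

Neutral buoyancy requires −α(T_deep − T_surf) + β(S_deep − S_surf′) = 0.
S_surf′ = S_deep − (α/β)·ΔT = 35.28 − (1.6 × 10⁻⁴/7.2 × 10⁻⁴)·(-7.2) = 36.8800 psu.
Increase required: 36.8800 − 35.42 = 1.4600 psu.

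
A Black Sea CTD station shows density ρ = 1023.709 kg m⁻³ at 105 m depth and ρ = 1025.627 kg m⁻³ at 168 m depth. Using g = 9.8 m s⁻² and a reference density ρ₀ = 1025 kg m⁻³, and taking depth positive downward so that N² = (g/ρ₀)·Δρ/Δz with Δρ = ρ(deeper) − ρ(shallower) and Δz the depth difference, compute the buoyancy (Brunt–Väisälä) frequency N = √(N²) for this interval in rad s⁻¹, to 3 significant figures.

0.0171 rad s⁻¹

Δρ = 1025.627 − 1023.709 = 1.918 kg m⁻³ over Δz = 168 − 105 = 63 m.
N² = (9.8/1025) × (1.918/63) = 2.9108 × 10⁻⁴ s⁻².
N = √(2.9108 × 10⁻⁴) = 0.017061 rad s⁻¹ ≈ 0.0171 rad s⁻¹.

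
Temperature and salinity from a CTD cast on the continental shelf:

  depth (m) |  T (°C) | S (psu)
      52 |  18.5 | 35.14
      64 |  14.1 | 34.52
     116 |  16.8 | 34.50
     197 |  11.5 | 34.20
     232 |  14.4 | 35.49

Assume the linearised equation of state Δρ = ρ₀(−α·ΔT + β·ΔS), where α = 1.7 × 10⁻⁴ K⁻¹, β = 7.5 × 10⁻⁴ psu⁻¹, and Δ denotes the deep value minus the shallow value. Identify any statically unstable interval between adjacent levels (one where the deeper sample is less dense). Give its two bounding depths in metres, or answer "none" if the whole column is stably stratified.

Evaluate Δρ/ρ₀ = −αΔT + βΔS across each adjacent pair:
  52–64 m: −αΔT+βΔS = −(1.7 × 10⁻⁴)(-4.4)+(7.5 × 10⁻⁴)(-0.62) = 2.8 × 10⁻⁴ → stable
  64–116 m: −αΔT+βΔS = −(1.7 × 10⁻⁴)(+2.7)+(7.5 × 10⁻⁴)(-0.02) = -4.7 × 10⁻⁴ → UNSTABLE
  116–197 m: −αΔT+βΔS = −(1.7 × 10⁻⁴)(-5.3)+(7.5 × 10⁻⁴)(-0.30) = 6.8 × 10⁻⁴ → stable
  197–232 m: −αΔT+βΔS = −(1.7 × 10⁻⁴)(+2.9)+(7.5 × 10⁻⁴)(+1.29) = 4.7 × 10⁻⁴ → stable
The 64–116 m interval has Δρ < 0: lighter water underlies denser water.

64–116 m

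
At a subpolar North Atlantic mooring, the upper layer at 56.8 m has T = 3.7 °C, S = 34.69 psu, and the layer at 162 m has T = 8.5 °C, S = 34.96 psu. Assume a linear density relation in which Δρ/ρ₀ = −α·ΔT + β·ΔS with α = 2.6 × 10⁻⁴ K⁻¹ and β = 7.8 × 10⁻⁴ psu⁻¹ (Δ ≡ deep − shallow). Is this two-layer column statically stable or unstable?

unstable

ΔT = 8.5 − 3.7 = +4.8 K and ΔS = 34.96 − 34.69 = +0.27 psu (deep − shallow).
−αΔT = -1.248 × 10⁻³; βΔS = 2.106 × 10⁻⁴; sum Δρ/ρ₀ = -1.0374 × 10⁻³.
Δρ/ρ₀ < 0, so Δρ < 0: deeper water is lighter → statically unstable; the column would overturn.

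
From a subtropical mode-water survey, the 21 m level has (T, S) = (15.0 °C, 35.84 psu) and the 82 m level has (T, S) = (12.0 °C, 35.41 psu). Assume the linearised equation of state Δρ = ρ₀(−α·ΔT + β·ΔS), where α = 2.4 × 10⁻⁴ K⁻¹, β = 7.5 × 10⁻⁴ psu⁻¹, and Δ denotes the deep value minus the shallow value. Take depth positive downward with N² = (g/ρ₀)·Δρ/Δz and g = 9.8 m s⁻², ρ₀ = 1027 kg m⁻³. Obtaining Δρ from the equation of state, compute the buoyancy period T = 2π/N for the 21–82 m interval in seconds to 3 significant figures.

786 s

ΔT = -3.0 K, ΔS = -0.43 psu (deep − shallow).
Δρ/ρ₀ = −αΔT + βΔS = 7.20 × 10⁻⁴ − 3.225 × 10⁻⁴ = 3.975 × 10⁻⁴, so Δρ ≈ 0.4082 kg m⁻³.
N² = (g/ρ₀)·Δρ/Δz = g·(Δρ/ρ₀)/Δz = 9.8 × 3.975 × 10⁻⁴ / 61 = 6.3861 × 10⁻⁵ s⁻².
N = √(6.3861 × 10⁻⁵) = 7.9913 × 10⁻³ rad s⁻¹ → T = 2π/N = 786.25 s ≈ 786 s.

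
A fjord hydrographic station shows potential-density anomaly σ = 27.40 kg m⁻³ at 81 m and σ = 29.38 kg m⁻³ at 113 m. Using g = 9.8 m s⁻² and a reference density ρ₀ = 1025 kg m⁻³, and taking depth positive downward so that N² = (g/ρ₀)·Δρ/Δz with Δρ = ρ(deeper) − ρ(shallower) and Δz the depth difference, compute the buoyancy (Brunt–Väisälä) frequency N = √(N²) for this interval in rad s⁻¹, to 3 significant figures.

Δρ = 1029.38 − 1027.40 = 1.98 kg m⁻³ over Δz = 113 − 81 = 32 m.
N² = (9.8/1025) × (1.98/32) = 5.9159 × 10⁻⁴ s⁻².
N = √(5.9159 × 10⁻⁴) = 0.024323 rad s⁻¹ ≈ 0.0243 rad s⁻¹.
N² > 0, so the interval is statically stable.

0.0243 rad s⁻¹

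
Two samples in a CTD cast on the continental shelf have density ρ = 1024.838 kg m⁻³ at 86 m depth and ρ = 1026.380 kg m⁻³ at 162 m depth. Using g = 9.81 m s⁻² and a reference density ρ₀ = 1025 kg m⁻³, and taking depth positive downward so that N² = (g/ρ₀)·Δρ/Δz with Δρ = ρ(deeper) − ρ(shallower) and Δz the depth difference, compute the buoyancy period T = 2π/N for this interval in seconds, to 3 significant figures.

Δρ = 1026.380 − 1024.838 = 1.542 kg m⁻³ over Δz = 162 − 86 = 76 m.
N² = (9.81/1025) × (1.542/76) = 1.9419 × 10⁻⁴ s⁻².
N = √(1.9419 × 10⁻⁴) = 0.013935 rad s⁻¹, so T = 2π/N = 450.89 s ≈ 451 s.

451 s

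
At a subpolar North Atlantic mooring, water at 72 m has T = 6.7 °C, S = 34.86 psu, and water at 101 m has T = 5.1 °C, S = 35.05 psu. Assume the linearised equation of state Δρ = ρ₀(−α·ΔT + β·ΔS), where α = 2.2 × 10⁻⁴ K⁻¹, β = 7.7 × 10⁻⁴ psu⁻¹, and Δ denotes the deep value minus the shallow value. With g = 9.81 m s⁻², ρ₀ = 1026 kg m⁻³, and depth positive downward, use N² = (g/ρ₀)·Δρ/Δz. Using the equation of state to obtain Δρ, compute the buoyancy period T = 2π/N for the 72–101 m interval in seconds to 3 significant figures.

ΔT = -1.6 K, ΔS = +0.19 psu (deep − shallow).
Δρ/ρ₀ = −αΔT + βΔS = 3.52 × 10⁻⁴ + 1.463 × 10⁻⁴ = 4.983 × 10⁻⁴, so Δρ ≈ 0.5113 kg m⁻³.
N² = (g/ρ₀)·Δρ/Δz = g·(Δρ/ρ₀)/Δz = 9.81 × 4.983 × 10⁻⁴ / 29 = 1.6856 × 10⁻⁴ s⁻².
N = √(1.6856 × 10⁻⁴) = 0.012983 rad s⁻¹ → T = 2π/N = 483.95 s ≈ 484 s.

484 s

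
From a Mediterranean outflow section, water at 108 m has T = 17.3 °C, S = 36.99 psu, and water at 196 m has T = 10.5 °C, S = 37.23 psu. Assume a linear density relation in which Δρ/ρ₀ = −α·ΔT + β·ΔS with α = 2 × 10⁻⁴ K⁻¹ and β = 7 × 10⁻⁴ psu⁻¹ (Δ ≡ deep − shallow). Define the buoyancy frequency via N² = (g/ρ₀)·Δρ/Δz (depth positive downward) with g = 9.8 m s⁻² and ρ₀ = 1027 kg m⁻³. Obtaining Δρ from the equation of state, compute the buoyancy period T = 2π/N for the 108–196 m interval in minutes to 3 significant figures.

8.03 min

ΔT = -6.8 K, ΔS = +0.24 psu (deep − shallow).
Δρ/ρ₀ = −αΔT + βΔS = 1.36 × 10⁻³ + 1.68 × 10⁻⁴ = 1.528 × 10⁻³, so Δρ ≈ 1.569 kg m⁻³.
N² = (g/ρ₀)·Δρ/Δz = g·(Δρ/ρ₀)/Δz = 9.8 × 1.528 × 10⁻³ / 88 = 1.7016 × 10⁻⁴ s⁻².
N = √(1.7016 × 10⁻⁴) = 0.013045 rad s⁻¹ → T = 2π/N = 481.65 s = 8.0275 min ≈ 8.03 min.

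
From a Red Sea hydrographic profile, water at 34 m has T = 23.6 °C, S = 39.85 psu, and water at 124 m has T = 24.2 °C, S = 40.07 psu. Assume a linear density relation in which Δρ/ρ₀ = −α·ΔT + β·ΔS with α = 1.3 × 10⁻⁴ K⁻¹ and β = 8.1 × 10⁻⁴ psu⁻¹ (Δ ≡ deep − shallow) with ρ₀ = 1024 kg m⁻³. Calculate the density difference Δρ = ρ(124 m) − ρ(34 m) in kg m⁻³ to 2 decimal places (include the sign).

ΔT = +0.6 K, ΔS = +0.22 psu (deep − shallow).
Δρ/ρ₀ = −(1.3 × 10⁻⁴)(+0.6) + (8.1 × 10⁻⁴)(+0.22) = 1.002 × 10⁻⁴.
Δρ = 1024 × (1.002 × 10⁻⁴) = +0.10 kg m⁻³.
Positive Δρ: denser below, stable.

+0.10 kg m⁻³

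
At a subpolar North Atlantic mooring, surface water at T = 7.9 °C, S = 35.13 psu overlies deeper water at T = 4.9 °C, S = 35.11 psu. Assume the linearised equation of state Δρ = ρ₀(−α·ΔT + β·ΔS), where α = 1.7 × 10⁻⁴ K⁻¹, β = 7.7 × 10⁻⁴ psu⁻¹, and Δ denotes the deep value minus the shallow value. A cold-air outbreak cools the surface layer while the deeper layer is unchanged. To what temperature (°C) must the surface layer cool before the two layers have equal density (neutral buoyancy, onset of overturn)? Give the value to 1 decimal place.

Neutral buoyancy requires Δρ = 0, i.e. −α(T_deep − T_surf′) + β(S_deep − S_surf) = 0.
T_surf′ = T_deep − (β/α)·ΔS = 4.9 − (7.7 × 10⁻⁴/1.7 × 10⁻⁴)·(-0.02) = 4.991 °C.
Cooling required: 7.9 − (4.991) = 2.909 °C.

5.0 °C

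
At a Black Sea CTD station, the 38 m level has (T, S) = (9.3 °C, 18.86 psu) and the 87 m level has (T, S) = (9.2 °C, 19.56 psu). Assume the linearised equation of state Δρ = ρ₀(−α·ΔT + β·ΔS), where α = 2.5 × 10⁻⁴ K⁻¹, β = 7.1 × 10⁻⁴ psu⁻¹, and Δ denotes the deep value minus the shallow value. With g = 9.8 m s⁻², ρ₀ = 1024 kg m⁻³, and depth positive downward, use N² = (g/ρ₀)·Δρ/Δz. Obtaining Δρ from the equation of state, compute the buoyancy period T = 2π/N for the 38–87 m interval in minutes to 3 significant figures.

ΔT = -0.1 K, ΔS = +0.70 psu (deep − shallow).
Δρ/ρ₀ = −αΔT + βΔS = 2.50 × 10⁻⁵ + 4.97 × 10⁻⁴ = 5.22 × 10⁻⁴, so Δρ ≈ 0.5345 kg m⁻³.
N² = (g/ρ₀)·Δρ/Δz = g·(Δρ/ρ₀)/Δz = 9.8 × 5.22 × 10⁻⁴ / 49 = 1.0440 × 10⁻⁴ s⁻².
N = √(1.0440 × 10⁻⁴) = 0.010218 rad s⁻¹ → T = 2π/N = 614.91 s = 10.248 min ≈ 10.2 min.

10.2 min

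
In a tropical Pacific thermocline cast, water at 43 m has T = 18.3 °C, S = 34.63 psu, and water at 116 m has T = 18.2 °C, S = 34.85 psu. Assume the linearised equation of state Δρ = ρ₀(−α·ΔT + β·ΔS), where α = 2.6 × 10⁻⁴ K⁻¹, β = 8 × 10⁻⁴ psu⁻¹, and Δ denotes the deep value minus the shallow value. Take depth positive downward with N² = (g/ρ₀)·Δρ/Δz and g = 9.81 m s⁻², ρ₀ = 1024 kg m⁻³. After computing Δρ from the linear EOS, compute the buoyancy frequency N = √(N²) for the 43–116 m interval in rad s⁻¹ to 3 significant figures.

ΔT = -0.1 K, ΔS = +0.22 psu (deep − shallow).
Δρ/ρ₀ = −αΔT + βΔS = 2.60 × 10⁻⁵ + 1.76 × 10⁻⁴ = 2.02 × 10⁻⁴, so Δρ ≈ 0.2068 kg m⁻³.
N² = (g/ρ₀)·Δρ/Δz = g·(Δρ/ρ₀)/Δz = 9.81 × 2.02 × 10⁻⁴ / 73 = 2.7145 × 10⁻⁵ s⁻².
N = √(2.7145 × 10⁻⁵) = 5.2101 × 10⁻³ rad s⁻¹ ≈ 5.21 × 10⁻³ rad s⁻¹.

5.21 × 10⁻³ rad s⁻¹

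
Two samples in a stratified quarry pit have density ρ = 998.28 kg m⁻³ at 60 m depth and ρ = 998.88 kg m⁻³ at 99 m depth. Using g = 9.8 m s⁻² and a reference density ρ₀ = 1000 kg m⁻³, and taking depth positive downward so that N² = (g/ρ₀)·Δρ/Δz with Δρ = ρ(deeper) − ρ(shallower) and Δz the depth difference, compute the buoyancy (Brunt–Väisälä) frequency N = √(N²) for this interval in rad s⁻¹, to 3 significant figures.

0.0123 rad s⁻¹

Δρ = 998.88 − 998.28 = 0.60 kg m⁻³ over Δz = 99 − 60 = 39 m.
N² = (9.8/1000) × (0.60/39) = 1.5077 × 10⁻⁴ s⁻².
N = √(1.5077 × 10⁻⁴) = 0.012279 rad s⁻¹ ≈ 0.0123 rad s⁻¹.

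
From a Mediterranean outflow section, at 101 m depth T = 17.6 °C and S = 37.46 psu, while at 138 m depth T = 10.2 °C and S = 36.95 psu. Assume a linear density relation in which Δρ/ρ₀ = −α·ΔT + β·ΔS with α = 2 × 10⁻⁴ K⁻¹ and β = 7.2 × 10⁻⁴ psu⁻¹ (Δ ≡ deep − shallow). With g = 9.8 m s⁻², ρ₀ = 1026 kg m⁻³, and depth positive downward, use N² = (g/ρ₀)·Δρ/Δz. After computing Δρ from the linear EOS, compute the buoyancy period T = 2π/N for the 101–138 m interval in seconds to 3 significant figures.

366 s

ΔT = -7.4 K, ΔS = -0.51 psu (deep − shallow).
Δρ/ρ₀ = −αΔT + βΔS = 1.48 × 10⁻³ − 3.672 × 10⁻⁴ = 1.1128 × 10⁻³, so Δρ ≈ 1.142 kg m⁻³.
N² = (g/ρ₀)·Δρ/Δz = g·(Δρ/ρ₀)/Δz = 9.8 × 1.1128 × 10⁻³ / 37 = 2.9474 × 10⁻⁴ s⁻².
N = √(2.9474 × 10⁻⁴) = 0.017168 rad s⁻¹ → T = 2π/N = 365.98 s ≈ 366 s.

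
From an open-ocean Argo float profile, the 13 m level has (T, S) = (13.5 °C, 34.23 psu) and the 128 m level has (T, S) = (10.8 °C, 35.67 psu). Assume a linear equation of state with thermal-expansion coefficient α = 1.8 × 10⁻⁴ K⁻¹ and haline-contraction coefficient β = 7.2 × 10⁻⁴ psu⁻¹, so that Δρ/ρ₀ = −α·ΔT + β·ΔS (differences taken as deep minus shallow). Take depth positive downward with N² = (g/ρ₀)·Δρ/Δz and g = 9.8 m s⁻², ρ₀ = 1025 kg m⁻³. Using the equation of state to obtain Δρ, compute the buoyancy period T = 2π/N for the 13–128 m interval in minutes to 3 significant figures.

9.19 min

ΔT = -2.7 K, ΔS = +1.44 psu (deep − shallow).
Δρ/ρ₀ = −αΔT + βΔS = 4.86 × 10⁻⁴ + 1.0368 × 10⁻³ = 1.5228 × 10⁻³, so Δρ ≈ 1.561 kg m⁻³.
N² = (g/ρ₀)·Δρ/Δz = g·(Δρ/ρ₀)/Δz = 9.8 × 1.5228 × 10⁻³ / 115 = 1.2977 × 10⁻⁴ s⁻².
N = √(1.2977 × 10⁻⁴) = 0.011392 rad s⁻¹ → T = 2π/N = 551.54 s = 9.1923 min ≈ 9.19 min.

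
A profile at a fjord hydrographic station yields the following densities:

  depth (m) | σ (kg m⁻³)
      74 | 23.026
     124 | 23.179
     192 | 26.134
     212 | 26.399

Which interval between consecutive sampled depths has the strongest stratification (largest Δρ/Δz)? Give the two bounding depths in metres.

Compute the density gradient over each adjacent pair:
  74–124 m: Δρ/Δz = 0.153/50 = 3.1 × 10⁻³ kg m⁻⁴
  124–192 m: Δρ/Δz = 2.955/68 = 0.043 kg m⁻⁴
  192–212 m: Δρ/Δz = 0.265/20 = 0.013 kg m⁻⁴
The largest gradient is in the 124–192 m interval — the pycnocline.

124–192 m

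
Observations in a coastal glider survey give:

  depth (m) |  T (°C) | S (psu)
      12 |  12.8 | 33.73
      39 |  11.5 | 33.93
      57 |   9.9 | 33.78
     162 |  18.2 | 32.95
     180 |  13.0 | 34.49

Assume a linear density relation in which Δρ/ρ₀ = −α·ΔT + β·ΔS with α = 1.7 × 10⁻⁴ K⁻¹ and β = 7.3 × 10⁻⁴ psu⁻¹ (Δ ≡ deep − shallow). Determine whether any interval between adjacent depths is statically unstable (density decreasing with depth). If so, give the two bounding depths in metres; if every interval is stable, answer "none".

Evaluate Δρ/ρ₀ = −αΔT + βΔS across each adjacent pair:
  12–39 m: −αΔT+βΔS = −(1.7 × 10⁻⁴)(-1.3)+(7.3 × 10⁻⁴)(+0.20) = 3.7 × 10⁻⁴ → stable
  39–57 m: −αΔT+βΔS = −(1.7 × 10⁻⁴)(-1.6)+(7.3 × 10⁻⁴)(-0.15) = 1.6 × 10⁻⁴ → stable
  57–162 m: −αΔT+βΔS = −(1.7 × 10⁻⁴)(+8.3)+(7.3 × 10⁻⁴)(-0.83) = -2.0 × 10⁻³ → UNSTABLE
  162–180 m: −αΔT+βΔS = −(1.7 × 10⁻⁴)(-5.2)+(7.3 × 10⁻⁴)(+1.54) = 2.0 × 10⁻³ → stable
The 57–162 m interval has Δρ < 0: lighter water underlies denser water.

57–162 m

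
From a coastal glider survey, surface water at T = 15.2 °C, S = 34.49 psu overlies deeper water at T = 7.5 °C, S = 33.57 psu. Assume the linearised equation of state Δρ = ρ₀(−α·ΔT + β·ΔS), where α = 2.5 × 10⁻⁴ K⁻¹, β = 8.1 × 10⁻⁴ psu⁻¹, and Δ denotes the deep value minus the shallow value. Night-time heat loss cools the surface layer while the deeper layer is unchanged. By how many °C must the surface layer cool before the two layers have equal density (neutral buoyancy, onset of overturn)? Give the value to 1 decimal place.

4.7 °C

Neutral buoyancy requires Δρ = 0, i.e. −α(T_deep − T_surf′) + β(S_deep − S_surf) = 0.
T_surf′ = T_deep − (β/α)·ΔS = 7.5 − (8.1 × 10⁻⁴/2.5 × 10⁻⁴)·(-0.92) = 10.481 °C.
Cooling required: 15.2 − (10.481) = 4.719 °C.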